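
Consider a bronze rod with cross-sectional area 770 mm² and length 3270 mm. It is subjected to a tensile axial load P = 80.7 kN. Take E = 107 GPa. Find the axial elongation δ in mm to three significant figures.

δ_mech = NL/(AE) = 80700·3270/(770·107000) = 3.203 mm.

3.20 mm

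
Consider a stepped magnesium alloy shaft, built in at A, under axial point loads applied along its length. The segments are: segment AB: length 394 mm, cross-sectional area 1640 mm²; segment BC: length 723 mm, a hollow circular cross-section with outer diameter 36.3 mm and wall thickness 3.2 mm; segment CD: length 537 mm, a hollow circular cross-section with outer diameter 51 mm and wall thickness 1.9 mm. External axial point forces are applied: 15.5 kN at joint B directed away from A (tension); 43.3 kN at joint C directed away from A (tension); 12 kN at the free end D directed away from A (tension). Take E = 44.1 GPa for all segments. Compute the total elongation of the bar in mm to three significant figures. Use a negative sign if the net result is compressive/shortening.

Internal axial forces (sectioning from the free end, tension +): N_CD = 12 kN, N_BC = 55.3 kN, N_AB = 70.8 kN.
A_BC = 332.8 mm².
A_CD = 293.1 mm².
δ_AB = 70800·394/(1640·44100) = 0.3857 mm
δ_BC = 55300·723/(332.8·44100) = 2.725 mm
δ_CD = 12000·537/(293.1·44100) = 0.4986 mm
δ = Σδ_i = 3.609 mm.

3.61 mm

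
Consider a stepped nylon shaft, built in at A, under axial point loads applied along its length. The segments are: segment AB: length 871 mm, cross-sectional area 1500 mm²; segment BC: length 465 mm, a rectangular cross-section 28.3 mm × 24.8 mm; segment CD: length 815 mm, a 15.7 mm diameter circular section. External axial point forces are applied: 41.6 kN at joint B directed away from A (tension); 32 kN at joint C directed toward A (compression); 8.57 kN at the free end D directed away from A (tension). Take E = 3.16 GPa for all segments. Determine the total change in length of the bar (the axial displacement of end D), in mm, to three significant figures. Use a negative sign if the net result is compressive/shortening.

9.84 mm

Internal axial forces (sectioning from the free end, tension +): N_CD = 8.57 kN, N_BC = -23.43 kN, N_AB = 18.17 kN.
A_BC = 701.8 mm².
A_CD = 193.6 mm².
δ_AB = 18170·871/(1500·3160) = 3.339 mm
δ_BC = -23430·465/(701.8·3160) = -4.912 mm
δ_CD = 8570·815/(193.6·3160) = 11.42 mm
δ = Σδ_i = 9.844 mm.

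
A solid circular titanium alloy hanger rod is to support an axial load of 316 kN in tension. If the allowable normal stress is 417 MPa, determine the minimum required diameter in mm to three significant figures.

31.1 mm

Required area A ≥ P/σ_allow = 316000/417 = 757.8 mm².
For a solid circular section, d ≥ √(4A/π) = 31.06 mm.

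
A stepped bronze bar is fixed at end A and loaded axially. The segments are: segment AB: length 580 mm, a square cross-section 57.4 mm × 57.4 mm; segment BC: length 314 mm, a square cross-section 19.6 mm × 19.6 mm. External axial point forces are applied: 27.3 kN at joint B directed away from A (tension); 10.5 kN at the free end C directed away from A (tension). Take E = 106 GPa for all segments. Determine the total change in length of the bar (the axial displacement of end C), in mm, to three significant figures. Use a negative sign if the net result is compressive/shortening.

Internal axial forces (sectioning from the free end, tension +): N_BC = 10.5 kN, N_AB = 37.8 kN.
A_AB = 3295 mm².
A_BC = 384.2 mm².
δ_AB = 37800·580/(3295·106000) = 0.06278 mm
δ_BC = 10500·314/(384.2·106000) = 0.08097 mm
δ = Σδ_i = 0.1437 mm.

0.144 mm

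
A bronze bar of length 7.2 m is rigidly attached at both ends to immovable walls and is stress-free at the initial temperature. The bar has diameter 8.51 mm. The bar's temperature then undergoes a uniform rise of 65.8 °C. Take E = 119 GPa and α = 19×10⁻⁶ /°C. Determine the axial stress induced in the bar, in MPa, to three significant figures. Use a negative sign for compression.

Free thermal expansion αLΔT = 19e-6 · 7200 · 65.8 = 9.001 mm.
The walls impose strain ε = −(9.001)/7200 = -1.2502e-03; σ = Eε = 119000 · -1.2502e-03 = -148.8 MPa.

-149 MPa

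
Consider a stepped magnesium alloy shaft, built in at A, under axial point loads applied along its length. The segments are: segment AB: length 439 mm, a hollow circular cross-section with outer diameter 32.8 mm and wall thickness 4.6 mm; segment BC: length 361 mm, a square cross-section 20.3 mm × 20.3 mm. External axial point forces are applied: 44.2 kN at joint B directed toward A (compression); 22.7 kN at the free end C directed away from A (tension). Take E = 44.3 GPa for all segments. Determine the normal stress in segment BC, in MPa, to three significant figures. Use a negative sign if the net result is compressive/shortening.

55.1 MPa

Internal axial forces (sectioning from the free end, tension +): N_BC = 22.7 kN, N_AB = -21.5 kN.
A_BC = 412.1 mm².
σ_BC = N_BC/A_BC = 22700/412.1 = 55.09 MPa.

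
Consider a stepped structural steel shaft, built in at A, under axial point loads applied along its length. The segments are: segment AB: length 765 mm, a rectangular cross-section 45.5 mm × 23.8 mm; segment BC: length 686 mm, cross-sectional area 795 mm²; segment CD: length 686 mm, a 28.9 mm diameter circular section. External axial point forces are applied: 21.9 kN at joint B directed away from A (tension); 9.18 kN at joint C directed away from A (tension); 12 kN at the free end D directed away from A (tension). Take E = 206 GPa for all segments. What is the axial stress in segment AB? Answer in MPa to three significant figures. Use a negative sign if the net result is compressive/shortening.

Internal axial forces (sectioning from the free end, tension +): N_CD = 12 kN, N_BC = 21.18 kN, N_AB = 43.08 kN.
A_AB = 1083 mm².
σ_AB = N_AB/A_AB = 43080/1083 = 39.78 MPa.

39.8 MPa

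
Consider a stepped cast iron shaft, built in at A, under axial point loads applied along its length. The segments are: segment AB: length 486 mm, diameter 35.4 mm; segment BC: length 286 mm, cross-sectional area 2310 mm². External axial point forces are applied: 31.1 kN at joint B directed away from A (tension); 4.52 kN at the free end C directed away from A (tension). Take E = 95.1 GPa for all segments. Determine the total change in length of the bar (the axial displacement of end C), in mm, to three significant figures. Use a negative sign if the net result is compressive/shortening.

0.191 mm

Internal axial forces (sectioning from the free end, tension +): N_BC = 4.52 kN, N_AB = 35.62 kN.
A_AB = 984.2 mm².
δ_AB = 35620·486/(984.2·95100) = 0.1849 mm
δ_BC = 4520·286/(2310·95100) = 0.005885 mm
δ = Σδ_i = 0.1908 mm.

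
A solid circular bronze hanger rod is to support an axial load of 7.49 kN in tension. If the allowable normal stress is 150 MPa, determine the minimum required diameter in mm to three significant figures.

7.97 mm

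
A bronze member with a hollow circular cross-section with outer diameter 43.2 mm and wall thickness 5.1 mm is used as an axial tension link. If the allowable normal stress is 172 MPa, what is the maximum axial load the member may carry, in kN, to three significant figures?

105 kN

A = 610.4 mm².
P_max = σ_allow · A = 172 · 610.4 = 105000 N = 105 kN.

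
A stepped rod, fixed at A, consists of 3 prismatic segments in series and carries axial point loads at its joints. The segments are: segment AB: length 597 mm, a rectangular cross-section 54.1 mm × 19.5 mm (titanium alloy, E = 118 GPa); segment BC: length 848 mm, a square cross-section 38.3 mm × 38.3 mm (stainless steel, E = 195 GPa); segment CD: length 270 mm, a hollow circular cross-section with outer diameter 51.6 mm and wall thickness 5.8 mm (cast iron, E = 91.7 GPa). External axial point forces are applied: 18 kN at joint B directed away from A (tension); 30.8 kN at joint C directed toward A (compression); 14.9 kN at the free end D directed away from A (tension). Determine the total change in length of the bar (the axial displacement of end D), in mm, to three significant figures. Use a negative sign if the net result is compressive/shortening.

0.0155 mm

Internal axial forces (sectioning from the free end, tension +): N_CD = 14.9 kN, N_BC = -15.9 kN, N_AB = 2.1 kN.
A_AB = 1055 mm².
A_BC = 1467 mm².
A_CD = 834.5 mm².
δ_AB = 2100·597/(1055·118000) = 0.01007 mm
δ_BC = -15900·848/(1467·195000) = -0.04714 mm
δ_CD = 14900·270/(834.5·91700) = 0.05257 mm
δ = Σδ_i = 0.0155 mm.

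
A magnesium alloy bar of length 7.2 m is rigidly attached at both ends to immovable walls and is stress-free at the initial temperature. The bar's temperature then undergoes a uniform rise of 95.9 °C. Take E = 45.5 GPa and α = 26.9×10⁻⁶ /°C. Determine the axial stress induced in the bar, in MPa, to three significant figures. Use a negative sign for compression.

-117 MPa

Free thermal expansion αLΔT = 26.9e-6 · 7200 · 95.9 = 18.57 mm.
The walls impose strain ε = −(18.57)/7200 = -2.5797e-03; σ = Eε = 45500 · -2.5797e-03 = -117.4 MPa.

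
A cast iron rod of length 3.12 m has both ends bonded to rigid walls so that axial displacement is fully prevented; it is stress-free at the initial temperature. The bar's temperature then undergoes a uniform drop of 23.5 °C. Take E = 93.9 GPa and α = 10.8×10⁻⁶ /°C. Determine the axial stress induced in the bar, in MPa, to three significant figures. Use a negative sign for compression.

Free thermal expansion αLΔT = 10.8e-6 · 3120 · -23.5 = -0.7919 mm.
The walls impose strain ε = −(-0.7919)/3120 = 2.5380e-04; σ = Eε = 93900 · 2.5380e-04 = 23.83 MPa.

23.8 MPa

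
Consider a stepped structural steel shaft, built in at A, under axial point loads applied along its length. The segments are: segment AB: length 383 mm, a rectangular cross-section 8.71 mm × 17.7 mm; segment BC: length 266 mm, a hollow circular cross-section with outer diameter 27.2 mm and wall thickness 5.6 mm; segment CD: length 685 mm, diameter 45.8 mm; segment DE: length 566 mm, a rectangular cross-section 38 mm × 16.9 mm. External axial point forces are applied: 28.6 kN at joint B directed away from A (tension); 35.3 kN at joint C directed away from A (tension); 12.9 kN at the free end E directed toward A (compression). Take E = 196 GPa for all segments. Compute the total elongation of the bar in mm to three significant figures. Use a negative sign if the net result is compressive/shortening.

Internal axial forces (sectioning from the free end, tension +): N_DE = -12.9 kN, N_CD = -12.9 kN, N_BC = 22.4 kN, N_AB = 51 kN.
A_AB = 154.2 mm².
A_BC = 380 mm².
A_CD = 1647 mm².
A_DE = 642.2 mm².
δ_AB = 51000·383/(154.2·196000) = 0.6464 mm
δ_BC = 22400·266/(380·196000) = 0.08 mm
δ_CD = -12900·685/(1647·196000) = -0.02737 mm
δ_DE = -12900·566/(642.2·196000) = -0.05801 mm
δ = Σδ_i = 0.6411 mm.

0.641 mm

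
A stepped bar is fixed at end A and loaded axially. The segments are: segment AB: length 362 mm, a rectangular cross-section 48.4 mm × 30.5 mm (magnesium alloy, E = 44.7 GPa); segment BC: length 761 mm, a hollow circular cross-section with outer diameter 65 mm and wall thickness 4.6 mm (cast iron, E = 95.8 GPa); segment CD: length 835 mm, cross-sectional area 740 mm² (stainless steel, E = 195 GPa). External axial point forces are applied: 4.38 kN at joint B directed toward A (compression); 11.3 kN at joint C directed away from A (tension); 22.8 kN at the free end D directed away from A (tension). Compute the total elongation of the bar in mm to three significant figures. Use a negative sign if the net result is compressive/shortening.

0.605 mm

Internal axial forces (sectioning from the free end, tension +): N_CD = 22.8 kN, N_BC = 34.1 kN, N_AB = 29.72 kN.
A_AB = 1476 mm².
A_BC = 872.9 mm².
δ_AB = 29720·362/(1476·44700) = 0.163 mm
δ_BC = 34100·761/(872.9·95800) = 0.3103 mm
δ_CD = 22800·835/(740·195000) = 0.1319 mm
δ = Σδ_i = 0.6053 mm.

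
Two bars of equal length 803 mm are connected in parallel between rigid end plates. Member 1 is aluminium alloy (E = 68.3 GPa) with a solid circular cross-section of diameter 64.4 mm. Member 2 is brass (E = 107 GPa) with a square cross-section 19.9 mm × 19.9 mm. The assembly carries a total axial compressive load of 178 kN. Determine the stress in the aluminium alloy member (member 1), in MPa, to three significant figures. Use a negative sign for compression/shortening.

A_1 = 3257 mm².
A_2 = 396 mm².
Equal strain + equilibrium ⇒ each member carries load in proportion to AE: A₁E₁ = 222500000 N, A₂E₂ = 42370000 N, ΣAE = 264800000 N.
σ₁ = P·E₁/ΣAE = -178000·68300/264800000 = -45.9 MPa.

-45.9 MPa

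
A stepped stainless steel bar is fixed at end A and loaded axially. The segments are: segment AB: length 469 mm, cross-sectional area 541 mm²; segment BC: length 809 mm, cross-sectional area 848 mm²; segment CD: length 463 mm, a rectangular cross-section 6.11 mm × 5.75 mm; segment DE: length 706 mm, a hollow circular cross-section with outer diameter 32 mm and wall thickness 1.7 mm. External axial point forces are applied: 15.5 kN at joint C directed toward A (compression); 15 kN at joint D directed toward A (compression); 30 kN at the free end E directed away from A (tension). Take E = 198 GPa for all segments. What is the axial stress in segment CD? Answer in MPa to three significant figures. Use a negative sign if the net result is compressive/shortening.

427 MPa

Internal axial forces (sectioning from the free end, tension +): N_DE = 30 kN, N_CD = 15 kN, N_BC = -0.5 kN, N_AB = -0.5 kN.
A_CD = 35.13 mm².
σ_CD = N_CD/A_CD = 15000/35.13 = 427 MPa.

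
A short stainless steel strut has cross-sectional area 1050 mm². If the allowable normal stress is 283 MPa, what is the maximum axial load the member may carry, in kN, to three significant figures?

297 kN

P_max = σ_allow · A = 283 · 1050 = 297200 N = 297.1 kN.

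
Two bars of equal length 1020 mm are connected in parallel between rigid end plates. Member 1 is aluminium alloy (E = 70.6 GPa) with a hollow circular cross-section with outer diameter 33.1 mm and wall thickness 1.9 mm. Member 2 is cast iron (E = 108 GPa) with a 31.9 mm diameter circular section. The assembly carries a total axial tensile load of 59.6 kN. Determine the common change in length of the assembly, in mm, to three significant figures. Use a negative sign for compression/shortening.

0.611 mm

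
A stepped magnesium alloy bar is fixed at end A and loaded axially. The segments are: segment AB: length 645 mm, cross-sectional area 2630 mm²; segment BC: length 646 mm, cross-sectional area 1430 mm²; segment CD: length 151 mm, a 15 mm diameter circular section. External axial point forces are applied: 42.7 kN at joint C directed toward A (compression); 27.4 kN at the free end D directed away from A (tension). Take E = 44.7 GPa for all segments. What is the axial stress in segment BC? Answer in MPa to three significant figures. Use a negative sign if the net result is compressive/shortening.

-10.7 MPa

Internal axial forces (sectioning from the free end, tension +): N_CD = 27.4 kN, N_BC = -15.3 kN, N_AB = -15.3 kN.
σ_BC = N_BC/A_BC = -15300/1430 = -10.7 MPa.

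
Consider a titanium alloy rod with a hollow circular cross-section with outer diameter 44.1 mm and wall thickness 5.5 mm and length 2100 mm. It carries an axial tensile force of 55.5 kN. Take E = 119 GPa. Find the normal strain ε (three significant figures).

A = 667 mm².
σ = N/A = 83.21 MPa; ε = σ/E = 83.21/119000 = 6.993e-04.

6.99e-04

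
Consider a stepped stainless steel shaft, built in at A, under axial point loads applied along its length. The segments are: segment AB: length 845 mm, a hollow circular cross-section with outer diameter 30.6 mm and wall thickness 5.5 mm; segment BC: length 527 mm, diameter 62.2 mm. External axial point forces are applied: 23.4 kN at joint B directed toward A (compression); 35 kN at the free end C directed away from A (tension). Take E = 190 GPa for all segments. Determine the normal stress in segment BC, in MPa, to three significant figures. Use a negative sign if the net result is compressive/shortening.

11.5 MPa

Internal axial forces (sectioning from the free end, tension +): N_BC = 35 kN, N_AB = 11.6 kN.
A_BC = 3039 mm².
σ_BC = N_BC/A_BC = 35000/3039 = 11.52 MPa.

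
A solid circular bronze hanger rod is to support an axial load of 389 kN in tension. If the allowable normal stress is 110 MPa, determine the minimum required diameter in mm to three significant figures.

Required area A ≥ P/σ_allow = 389000/110 = 3536 mm².
For a solid circular section, d ≥ √(4A/π) = 67.1 mm.

67.1 mm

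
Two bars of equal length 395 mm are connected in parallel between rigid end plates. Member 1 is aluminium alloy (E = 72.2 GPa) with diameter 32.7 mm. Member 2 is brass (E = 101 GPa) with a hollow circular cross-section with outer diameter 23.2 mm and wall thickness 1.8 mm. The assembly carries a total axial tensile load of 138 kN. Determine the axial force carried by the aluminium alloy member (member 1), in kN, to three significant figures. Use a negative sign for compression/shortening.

A_1 = 839.8 mm².
A_2 = 121 mm².
Equal strain + equilibrium ⇒ each member carries load in proportion to AE: A₁E₁ = 60630000 N, A₂E₂ = 12220000 N, ΣAE = 72860000 N.
F₁ = P·A₁E₁/ΣAE = 138000·60630000/72860000 = 114800 N.

115 kN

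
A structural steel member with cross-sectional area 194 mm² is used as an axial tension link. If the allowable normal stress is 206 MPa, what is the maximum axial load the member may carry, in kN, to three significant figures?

P_max = σ_allow · A = 206 · 194 = 39960 N = 39.96 kN.

40.0 kN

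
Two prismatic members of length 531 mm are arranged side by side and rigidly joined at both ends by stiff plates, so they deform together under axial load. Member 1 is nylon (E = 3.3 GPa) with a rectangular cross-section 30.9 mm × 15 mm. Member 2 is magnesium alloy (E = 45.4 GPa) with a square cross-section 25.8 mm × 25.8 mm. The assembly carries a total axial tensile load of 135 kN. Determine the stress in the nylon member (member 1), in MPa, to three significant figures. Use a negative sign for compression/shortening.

14.0 MPa

A_1 = 463.5 mm².
A_2 = 665.6 mm².
Equal strain + equilibrium ⇒ each member carries load in proportion to AE: A₁E₁ = 1530000 N, A₂E₂ = 30220000 N, ΣAE = 31750000 N.
σ₁ = P·E₁/ΣAE = 135000·3300/31750000 = 14.03 MPa.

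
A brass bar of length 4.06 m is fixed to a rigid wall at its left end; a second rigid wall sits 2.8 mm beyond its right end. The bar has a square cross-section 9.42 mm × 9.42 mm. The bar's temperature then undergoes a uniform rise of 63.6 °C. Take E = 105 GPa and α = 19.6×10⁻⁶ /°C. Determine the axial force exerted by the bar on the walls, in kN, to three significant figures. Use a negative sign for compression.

-5.19 kN

Free thermal expansion αLΔT = 19.6e-6 · 4060 · 63.6 = 5.061 mm.
The walls engage after the gap closes; constrained expansion = 5.061 − 2.8 = 2.261 mm.
The walls impose strain ε = −(2.261)/4060 = -5.5690e-04; σ = Eε = 105000 · -5.5690e-04 = -58.48 MPa.
Wall reaction R = σ·A = -58.48·88.74 = -5189 N = -5.189 kN.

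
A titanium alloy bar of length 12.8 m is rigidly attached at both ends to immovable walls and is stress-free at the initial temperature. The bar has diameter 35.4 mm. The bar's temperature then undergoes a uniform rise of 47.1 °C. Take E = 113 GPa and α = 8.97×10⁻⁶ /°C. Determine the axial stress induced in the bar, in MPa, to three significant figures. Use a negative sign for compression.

-47.7 MPa

Free thermal expansion αLΔT = 8.97e-6 · 12800 · 47.1 = 5.408 mm.
The walls impose strain ε = −(5.408)/12800 = -4.2249e-04; σ = Eε = 113000 · -4.2249e-04 = -47.74 MPa.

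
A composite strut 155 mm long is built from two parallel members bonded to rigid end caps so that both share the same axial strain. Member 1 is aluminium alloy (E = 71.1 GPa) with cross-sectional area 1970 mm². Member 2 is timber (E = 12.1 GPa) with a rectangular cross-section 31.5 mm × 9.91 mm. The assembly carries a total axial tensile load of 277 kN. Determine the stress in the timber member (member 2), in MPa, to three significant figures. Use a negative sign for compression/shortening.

23.3 MPa

A_2 = 312.2 mm².
Equal strain + equilibrium ⇒ each member carries load in proportion to AE: A₁E₁ = 140100000 N, A₂E₂ = 3777000 N, ΣAE = 143800000 N.
σ₂ = P·E₂/ΣAE = 277000·12100/143800000 = 23.3 MPa.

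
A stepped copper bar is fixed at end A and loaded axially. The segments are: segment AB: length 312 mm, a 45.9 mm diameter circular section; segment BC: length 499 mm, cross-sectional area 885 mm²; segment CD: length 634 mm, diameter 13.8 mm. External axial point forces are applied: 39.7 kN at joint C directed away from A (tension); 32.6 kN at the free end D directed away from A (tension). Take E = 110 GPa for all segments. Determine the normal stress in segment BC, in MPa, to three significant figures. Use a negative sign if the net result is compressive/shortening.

Internal axial forces (sectioning from the free end, tension +): N_CD = 32.6 kN, N_BC = 72.3 kN, N_AB = 72.3 kN.
σ_BC = N_BC/A_BC = 72300/885 = 81.69 MPa.

81.7 MPa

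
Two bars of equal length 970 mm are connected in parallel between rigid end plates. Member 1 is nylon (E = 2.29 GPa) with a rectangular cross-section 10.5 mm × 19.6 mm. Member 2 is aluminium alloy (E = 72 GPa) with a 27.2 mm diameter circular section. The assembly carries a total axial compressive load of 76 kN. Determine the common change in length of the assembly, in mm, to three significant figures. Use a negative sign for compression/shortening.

A_1 = 205.8 mm².
A_2 = 581.1 mm².
Equal strain + equilibrium ⇒ each member carries load in proportion to AE: A₁E₁ = 471300 N, A₂E₂ = 41840000 N, ΣAE = 42310000 N.
δ = PL/ΣAE = -76000·970/42310000 = -1.742 mm.

-1.74 mm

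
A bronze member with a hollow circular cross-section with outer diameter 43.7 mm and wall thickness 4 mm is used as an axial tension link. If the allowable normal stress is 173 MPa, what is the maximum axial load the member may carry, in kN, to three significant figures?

86.3 kN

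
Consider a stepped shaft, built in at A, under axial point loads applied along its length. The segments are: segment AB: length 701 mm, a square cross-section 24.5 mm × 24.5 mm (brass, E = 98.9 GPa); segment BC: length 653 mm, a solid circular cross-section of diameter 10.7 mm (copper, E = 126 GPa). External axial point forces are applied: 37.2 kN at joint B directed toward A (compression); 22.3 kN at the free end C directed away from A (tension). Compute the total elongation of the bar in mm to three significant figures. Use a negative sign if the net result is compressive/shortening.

Internal axial forces (sectioning from the free end, tension +): N_BC = 22.3 kN, N_AB = -14.9 kN.
A_AB = 600.2 mm².
A_BC = 89.92 mm².
δ_AB = -14900·701/(600.2·98900) = -0.1759 mm
δ_BC = 22300·653/(89.92·126000) = 1.285 mm
δ = Σδ_i = 1.109 mm.

1.11 mm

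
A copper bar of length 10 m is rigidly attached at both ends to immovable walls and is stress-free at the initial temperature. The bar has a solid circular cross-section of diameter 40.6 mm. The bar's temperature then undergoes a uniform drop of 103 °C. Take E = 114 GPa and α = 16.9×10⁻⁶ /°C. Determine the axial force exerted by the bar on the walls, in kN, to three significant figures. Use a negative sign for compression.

Free thermal expansion αLΔT = 16.9e-6 · 10000 · -103 = -17.41 mm.
The walls impose strain ε = −(-17.41)/10000 = 1.7407e-03; σ = Eε = 114000 · 1.7407e-03 = 198.4 MPa.
Wall reaction R = σ·A = 198.4·1295 = 256900 N = 256.9 kN.

257 kN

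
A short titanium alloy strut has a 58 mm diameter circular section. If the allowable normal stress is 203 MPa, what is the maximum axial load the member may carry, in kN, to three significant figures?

A = 2642 mm².
P_max = σ_allow · A = 203 · 2642 = 536300 N = 536.3 kN.

536 kN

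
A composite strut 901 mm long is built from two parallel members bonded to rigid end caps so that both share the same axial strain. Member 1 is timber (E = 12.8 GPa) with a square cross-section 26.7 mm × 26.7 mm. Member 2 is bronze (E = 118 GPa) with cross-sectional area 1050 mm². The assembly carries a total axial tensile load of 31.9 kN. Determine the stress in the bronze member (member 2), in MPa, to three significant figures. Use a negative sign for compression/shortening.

28.3 MPa

A_1 = 712.9 mm².
Equal strain + equilibrium ⇒ each member carries load in proportion to AE: A₁E₁ = 9125000 N, A₂E₂ = 123900000 N, ΣAE = 133000000 N.
σ₂ = P·E₂/ΣAE = 31900·118000/133000000 = 28.3 MPa.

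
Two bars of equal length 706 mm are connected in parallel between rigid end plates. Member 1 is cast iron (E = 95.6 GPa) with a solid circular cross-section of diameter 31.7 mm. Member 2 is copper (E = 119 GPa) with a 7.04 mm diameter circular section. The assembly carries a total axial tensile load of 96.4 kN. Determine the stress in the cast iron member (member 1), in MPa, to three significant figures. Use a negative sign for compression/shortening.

115 MPa

A_1 = 789.2 mm².
A_2 = 38.93 mm².
Equal strain + equilibrium ⇒ each member carries load in proportion to AE: A₁E₁ = 75450000 N, A₂E₂ = 4632000 N, ΣAE = 80080000 N.
σ₁ = P·E₁/ΣAE = 96400·95600/80080000 = 115.1 MPa.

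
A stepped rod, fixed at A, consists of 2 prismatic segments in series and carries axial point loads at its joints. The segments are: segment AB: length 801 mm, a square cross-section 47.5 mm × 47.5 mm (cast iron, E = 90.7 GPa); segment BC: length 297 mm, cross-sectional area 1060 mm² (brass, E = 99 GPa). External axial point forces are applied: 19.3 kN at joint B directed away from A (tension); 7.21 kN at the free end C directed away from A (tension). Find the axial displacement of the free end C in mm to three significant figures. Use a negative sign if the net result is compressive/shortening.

0.124 mm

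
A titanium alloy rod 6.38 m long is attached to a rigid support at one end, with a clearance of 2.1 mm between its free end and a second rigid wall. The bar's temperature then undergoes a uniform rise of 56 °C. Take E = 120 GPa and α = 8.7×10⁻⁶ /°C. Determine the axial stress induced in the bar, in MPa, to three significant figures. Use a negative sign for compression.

Free thermal expansion αLΔT = 8.7e-6 · 6380 · 56 = 3.108 mm.
The walls engage after the gap closes; constrained expansion = 3.108 − 2.1 = 1.008 mm.
The walls impose strain ε = −(1.008)/6380 = -1.5805e-04; σ = Eε = 120000 · -1.5805e-04 = -18.97 MPa.

-19.0 MPa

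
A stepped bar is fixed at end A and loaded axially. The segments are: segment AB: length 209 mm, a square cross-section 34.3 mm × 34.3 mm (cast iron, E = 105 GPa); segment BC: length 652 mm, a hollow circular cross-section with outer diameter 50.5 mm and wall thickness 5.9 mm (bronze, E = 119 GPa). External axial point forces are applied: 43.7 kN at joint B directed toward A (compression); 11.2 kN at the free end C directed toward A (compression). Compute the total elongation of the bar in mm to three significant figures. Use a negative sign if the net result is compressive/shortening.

-0.167 mm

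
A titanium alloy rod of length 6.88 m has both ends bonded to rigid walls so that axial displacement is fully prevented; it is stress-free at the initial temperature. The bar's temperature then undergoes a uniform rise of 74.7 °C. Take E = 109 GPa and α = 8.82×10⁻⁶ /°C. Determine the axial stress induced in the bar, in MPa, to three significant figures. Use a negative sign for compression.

-71.8 MPa

Free thermal expansion αLΔT = 8.82e-6 · 6880 · 74.7 = 4.533 mm.
The walls impose strain ε = −(4.533)/6880 = -6.5885e-04; σ = Eε = 109000 · -6.5885e-04 = -71.82 MPa.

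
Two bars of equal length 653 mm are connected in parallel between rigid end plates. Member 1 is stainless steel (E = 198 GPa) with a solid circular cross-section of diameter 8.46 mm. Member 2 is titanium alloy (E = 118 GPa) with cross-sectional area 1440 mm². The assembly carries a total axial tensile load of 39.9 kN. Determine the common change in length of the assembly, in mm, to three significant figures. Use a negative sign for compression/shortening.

0.144 mm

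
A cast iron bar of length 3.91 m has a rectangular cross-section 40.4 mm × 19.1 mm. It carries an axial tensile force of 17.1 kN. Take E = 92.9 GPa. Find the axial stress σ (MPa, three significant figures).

22.2 MPa

A = 771.6 mm².
σ = N/A = 17100/771.6 = 22.16 MPa.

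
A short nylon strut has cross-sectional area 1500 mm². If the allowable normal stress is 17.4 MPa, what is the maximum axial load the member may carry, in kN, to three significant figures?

P_max = σ_allow · A = 17.4 · 1500 = 26100 N = 26.1 kN.

26.1 kN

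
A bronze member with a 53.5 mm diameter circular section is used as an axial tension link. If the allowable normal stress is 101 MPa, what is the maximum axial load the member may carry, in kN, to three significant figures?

A = 2248 mm².
P_max = σ_allow · A = 101 · 2248 = 227000 N = 227 kN.

227 kN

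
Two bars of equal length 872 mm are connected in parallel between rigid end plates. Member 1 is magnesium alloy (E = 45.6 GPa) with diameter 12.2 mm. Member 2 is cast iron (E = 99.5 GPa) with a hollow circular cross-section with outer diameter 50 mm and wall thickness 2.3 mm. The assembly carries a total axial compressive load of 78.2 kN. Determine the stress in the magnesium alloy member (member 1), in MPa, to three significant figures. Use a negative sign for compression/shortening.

A_1 = 116.9 mm².
A_2 = 344.7 mm².
Equal strain + equilibrium ⇒ each member carries load in proportion to AE: A₁E₁ = 5331000 N, A₂E₂ = 34290000 N, ΣAE = 39620000 N.
σ₁ = P·E₁/ΣAE = -78200·45600/39620000 = -89.99 MPa.

-90.0 MPa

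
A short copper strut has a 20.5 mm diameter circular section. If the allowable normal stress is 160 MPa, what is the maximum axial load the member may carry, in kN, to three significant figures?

52.8 kN

A = 330.1 mm².
P_max = σ_allow · A = 160 · 330.1 = 52810 N = 52.81 kN.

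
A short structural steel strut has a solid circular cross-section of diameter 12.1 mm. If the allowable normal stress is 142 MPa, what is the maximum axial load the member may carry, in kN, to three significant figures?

16.3 kN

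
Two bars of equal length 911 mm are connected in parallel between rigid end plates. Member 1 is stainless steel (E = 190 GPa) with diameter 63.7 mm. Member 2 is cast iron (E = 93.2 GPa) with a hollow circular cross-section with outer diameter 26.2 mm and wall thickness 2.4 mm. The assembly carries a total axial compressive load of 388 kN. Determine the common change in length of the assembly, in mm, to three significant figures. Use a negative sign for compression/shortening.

A_1 = 3187 mm².
A_2 = 179.4 mm².
Equal strain + equilibrium ⇒ each member carries load in proportion to AE: A₁E₁ = 605500000 N, A₂E₂ = 16720000 N, ΣAE = 622200000 N.
δ = PL/ΣAE = -388000·911/622200000 = -0.5681 mm.

-0.568 mm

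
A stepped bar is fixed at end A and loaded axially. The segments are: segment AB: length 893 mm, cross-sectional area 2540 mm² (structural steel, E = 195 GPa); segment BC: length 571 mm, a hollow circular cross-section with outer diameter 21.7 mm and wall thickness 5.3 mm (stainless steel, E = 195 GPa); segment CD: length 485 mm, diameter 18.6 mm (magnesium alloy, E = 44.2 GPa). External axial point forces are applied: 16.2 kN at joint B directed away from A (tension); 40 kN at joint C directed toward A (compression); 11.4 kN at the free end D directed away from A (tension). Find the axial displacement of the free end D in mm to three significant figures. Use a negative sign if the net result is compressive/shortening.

0.131 mm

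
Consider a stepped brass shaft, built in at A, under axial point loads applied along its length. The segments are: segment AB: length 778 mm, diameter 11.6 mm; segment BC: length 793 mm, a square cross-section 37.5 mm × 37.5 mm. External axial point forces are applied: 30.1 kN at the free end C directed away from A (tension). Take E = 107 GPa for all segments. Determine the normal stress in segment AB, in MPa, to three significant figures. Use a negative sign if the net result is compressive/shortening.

285 MPa

Internal axial forces (sectioning from the free end, tension +): N_BC = 30.1 kN, N_AB = 30.1 kN.
A_AB = 105.7 mm².
σ_AB = N_AB/A_AB = 30100/105.7 = 284.8 MPa.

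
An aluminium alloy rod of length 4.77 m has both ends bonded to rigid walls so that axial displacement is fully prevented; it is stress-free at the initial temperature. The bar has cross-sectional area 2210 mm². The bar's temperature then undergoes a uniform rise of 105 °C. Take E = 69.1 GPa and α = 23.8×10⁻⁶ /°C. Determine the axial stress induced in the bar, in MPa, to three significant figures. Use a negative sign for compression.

Free thermal expansion αLΔT = 23.8e-6 · 4770 · 105 = 11.92 mm.
The walls impose strain ε = −(11.92)/4770 = -2.4990e-03; σ = Eε = 69100 · -2.4990e-03 = -172.7 MPa.

-173 MPa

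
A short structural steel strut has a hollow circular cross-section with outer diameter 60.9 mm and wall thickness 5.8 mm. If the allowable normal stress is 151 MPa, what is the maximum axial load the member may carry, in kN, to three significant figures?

152 kN

A = 1004 mm².
P_max = σ_allow · A = 151 · 1004 = 151600 N = 151.6 kN.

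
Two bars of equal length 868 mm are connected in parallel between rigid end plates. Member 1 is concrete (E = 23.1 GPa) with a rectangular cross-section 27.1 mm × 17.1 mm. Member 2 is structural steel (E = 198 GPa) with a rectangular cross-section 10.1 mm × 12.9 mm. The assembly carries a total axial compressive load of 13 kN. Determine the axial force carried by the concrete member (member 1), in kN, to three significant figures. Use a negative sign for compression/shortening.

-3.81 kN

A_1 = 463.4 mm².
A_2 = 130.3 mm².
Equal strain + equilibrium ⇒ each member carries load in proportion to AE: A₁E₁ = 10700000 N, A₂E₂ = 25800000 N, ΣAE = 36500000 N.
F₁ = P·A₁E₁/ΣAE = -13000·10700000/36500000 = -3812 N.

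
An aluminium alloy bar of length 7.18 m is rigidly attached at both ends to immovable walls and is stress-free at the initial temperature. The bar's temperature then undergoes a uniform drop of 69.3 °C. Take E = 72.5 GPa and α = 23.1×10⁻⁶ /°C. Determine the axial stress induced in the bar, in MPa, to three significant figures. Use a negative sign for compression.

Free thermal expansion αLΔT = 23.1e-6 · 7180 · -69.3 = -11.49 mm.
The walls impose strain ε = −(-11.49)/7180 = 1.6008e-03; σ = Eε = 72500 · 1.6008e-03 = 116.1 MPa.

116 MPa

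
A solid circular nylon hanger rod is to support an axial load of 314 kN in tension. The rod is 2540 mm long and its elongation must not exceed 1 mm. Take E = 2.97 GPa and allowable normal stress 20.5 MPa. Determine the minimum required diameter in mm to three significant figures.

585 mm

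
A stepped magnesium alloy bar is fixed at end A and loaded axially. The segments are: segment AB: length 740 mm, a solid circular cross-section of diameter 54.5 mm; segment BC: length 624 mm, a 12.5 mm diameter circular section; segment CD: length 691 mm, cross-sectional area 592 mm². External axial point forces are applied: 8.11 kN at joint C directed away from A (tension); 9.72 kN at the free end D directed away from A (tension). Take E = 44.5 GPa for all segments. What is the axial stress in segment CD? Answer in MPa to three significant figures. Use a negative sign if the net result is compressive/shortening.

Internal axial forces (sectioning from the free end, tension +): N_CD = 9.72 kN, N_BC = 17.83 kN, N_AB = 17.83 kN.
σ_CD = N_CD/A_CD = 9720/592 = 16.42 MPa.

16.4 MPa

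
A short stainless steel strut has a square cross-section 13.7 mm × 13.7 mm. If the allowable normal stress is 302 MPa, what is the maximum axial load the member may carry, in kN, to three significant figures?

56.7 kN

A = 187.7 mm².
P_max = σ_allow · A = 302 · 187.7 = 56680 N = 56.68 kN.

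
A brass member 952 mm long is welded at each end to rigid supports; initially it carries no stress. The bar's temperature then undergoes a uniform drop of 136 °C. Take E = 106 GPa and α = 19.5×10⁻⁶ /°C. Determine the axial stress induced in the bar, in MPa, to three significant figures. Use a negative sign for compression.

281 MPa

Free thermal expansion αLΔT = 19.5e-6 · 952 · -136 = -2.525 mm.
The walls impose strain ε = −(-2.525)/952 = 2.6520e-03; σ = Eε = 106000 · 2.6520e-03 = 281.1 MPa.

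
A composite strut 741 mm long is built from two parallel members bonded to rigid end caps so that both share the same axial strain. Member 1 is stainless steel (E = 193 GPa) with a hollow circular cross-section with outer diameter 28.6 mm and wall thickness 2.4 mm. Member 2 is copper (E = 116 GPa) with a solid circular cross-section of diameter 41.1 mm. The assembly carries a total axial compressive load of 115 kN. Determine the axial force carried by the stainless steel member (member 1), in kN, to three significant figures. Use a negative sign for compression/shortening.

A_1 = 197.5 mm².
A_2 = 1327 mm².
Equal strain + equilibrium ⇒ each member carries load in proportion to AE: A₁E₁ = 38130000 N, A₂E₂ = 153900000 N, ΣAE = 192000000 N.
F₁ = P·A₁E₁/ΣAE = -115000·38130000/192000000 = -22830 N.

-22.8 kN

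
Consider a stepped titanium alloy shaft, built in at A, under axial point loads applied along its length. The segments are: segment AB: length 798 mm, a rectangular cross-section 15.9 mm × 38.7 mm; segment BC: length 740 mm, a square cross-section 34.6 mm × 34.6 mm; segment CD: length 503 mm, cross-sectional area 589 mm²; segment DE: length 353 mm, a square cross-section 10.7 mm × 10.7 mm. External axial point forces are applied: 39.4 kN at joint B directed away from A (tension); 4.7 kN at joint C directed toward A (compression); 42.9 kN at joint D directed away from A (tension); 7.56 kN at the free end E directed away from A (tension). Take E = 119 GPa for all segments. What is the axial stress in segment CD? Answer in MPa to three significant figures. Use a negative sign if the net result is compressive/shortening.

Internal axial forces (sectioning from the free end, tension +): N_DE = 7.56 kN, N_CD = 50.46 kN, N_BC = 45.76 kN, N_AB = 85.16 kN.
σ_CD = N_CD/A_CD = 50460/589 = 85.67 MPa.

85.7 MPa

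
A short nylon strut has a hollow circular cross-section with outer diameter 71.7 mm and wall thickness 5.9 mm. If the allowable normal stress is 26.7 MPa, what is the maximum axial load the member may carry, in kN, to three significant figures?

32.6 kN

A = 1220 mm².
P_max = σ_allow · A = 26.7 · 1220 = 32560 N = 32.56 kN.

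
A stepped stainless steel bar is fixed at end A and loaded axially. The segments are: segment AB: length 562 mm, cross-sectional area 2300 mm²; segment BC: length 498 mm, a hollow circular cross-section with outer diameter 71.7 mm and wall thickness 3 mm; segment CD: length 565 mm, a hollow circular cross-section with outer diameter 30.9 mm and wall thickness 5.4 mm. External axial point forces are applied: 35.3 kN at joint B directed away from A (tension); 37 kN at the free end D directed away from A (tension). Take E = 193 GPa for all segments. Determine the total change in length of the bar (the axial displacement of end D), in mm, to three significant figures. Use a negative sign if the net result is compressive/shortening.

Internal axial forces (sectioning from the free end, tension +): N_CD = 37 kN, N_BC = 37 kN, N_AB = 72.3 kN.
A_BC = 647.5 mm².
A_CD = 432.6 mm².
δ_AB = 72300·562/(2300·193000) = 0.09154 mm
δ_BC = 37000·498/(647.5·193000) = 0.1475 mm
δ_CD = 37000·565/(432.6·193000) = 0.2504 mm
δ = Σδ_i = 0.4894 mm.

0.489 mm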